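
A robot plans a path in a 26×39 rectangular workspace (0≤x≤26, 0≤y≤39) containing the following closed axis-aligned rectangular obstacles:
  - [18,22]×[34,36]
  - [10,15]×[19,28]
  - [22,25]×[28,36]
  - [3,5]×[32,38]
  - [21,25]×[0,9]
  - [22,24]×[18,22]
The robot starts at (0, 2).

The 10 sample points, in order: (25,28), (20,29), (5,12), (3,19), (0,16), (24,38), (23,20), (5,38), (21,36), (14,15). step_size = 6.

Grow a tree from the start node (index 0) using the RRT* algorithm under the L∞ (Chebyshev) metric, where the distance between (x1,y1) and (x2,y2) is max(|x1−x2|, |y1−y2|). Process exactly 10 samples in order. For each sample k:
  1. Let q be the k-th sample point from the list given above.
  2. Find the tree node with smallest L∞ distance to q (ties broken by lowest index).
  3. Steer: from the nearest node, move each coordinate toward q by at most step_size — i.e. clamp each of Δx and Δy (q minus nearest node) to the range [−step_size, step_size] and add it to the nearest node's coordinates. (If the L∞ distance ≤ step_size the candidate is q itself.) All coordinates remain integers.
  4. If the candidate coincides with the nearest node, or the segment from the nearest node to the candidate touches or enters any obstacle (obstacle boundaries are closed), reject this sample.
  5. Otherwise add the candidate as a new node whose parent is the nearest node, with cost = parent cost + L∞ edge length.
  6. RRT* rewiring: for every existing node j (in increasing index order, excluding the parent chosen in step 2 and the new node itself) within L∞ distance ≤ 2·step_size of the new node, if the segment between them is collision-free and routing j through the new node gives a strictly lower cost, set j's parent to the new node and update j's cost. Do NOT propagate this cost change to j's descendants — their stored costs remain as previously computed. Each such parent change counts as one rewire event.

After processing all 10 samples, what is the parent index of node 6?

Parent of node 6: 4

1. q=(25,28) nearest=0 d=26 new=(6,8) → add node 1 parent=0 cost=6
2. q=(20,29) nearest=1 d=21 new=(12,14) → add node 2 parent=1 cost=12
3. q=(5,12) nearest=1 d=4 new=(5,12) → add node 3 parent=1 cost=10
4. q=(3,19) nearest=3 d=7 new=(3,18) → add node 4 parent=3 cost=16
5. q=(0,16) nearest=4 d=3 new=(0,16) → add node 5 parent=4 cost=19
6. q=(24,38) nearest=4 d=21 new=(9,24) → add node 6 parent=4 cost=22
7. q=(23,20) nearest=2 d=11 new=(18,20) → add node 7 parent=2 cost=18
8. q=(5,38) nearest=6 d=14 new=(5,30) → add node 8 parent=6 cost=28
9. q=(21,36) nearest=6 d=12 new=(15,30) → blocked by [10,15]×[19,28], reject
10. q=(14,15) nearest=2 d=2 new=(14,15) → add node 9 parent=2 cost=14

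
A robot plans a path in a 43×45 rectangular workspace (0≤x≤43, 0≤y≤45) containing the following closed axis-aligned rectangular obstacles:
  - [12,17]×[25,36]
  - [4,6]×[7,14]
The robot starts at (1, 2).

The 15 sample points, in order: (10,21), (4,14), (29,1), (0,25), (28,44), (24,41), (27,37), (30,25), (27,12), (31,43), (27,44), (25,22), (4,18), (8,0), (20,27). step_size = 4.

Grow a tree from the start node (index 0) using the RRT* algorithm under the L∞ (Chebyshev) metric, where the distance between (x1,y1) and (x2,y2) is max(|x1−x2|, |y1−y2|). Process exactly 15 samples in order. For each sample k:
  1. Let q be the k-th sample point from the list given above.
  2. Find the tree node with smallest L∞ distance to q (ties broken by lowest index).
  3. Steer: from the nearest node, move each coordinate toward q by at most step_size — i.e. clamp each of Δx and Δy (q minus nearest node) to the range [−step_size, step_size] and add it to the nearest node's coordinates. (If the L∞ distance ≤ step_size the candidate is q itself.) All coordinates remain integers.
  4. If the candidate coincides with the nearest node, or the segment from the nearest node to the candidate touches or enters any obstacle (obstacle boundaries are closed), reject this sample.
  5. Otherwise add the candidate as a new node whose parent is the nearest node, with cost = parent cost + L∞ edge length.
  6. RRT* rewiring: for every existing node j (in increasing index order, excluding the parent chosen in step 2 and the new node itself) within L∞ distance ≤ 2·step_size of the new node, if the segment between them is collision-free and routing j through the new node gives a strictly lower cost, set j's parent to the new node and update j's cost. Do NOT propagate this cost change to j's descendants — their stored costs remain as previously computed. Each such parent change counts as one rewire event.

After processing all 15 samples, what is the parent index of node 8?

Parent of node 8: 2

1. q=(10,21) nearest=0 d=19 new=(5,6) → add node 1 parent=0 cost=4
2. q=(4,14) nearest=1 d=8 new=(4,10) → blocked by [4,6]×[7,14], reject
3. q=(29,1) nearest=1 d=24 new=(9,2) → add node 2 parent=1 cost=8
4. q=(0,25) nearest=1 d=19 new=(1,10) → blocked by [4,6]×[7,14], reject
5. q=(28,44) nearest=1 d=38 new=(9,10) → blocked by [4,6]×[7,14], reject
6. q=(24,41) nearest=1 d=35 new=(9,10) → blocked by [4,6]×[7,14], reject
7. q=(27,37) nearest=1 d=31 new=(9,10) → blocked by [4,6]×[7,14], reject
8. q=(30,25) nearest=2 d=23 new=(13,6) → add node 3 parent=2 cost=12
9. q=(27,12) nearest=3 d=14 new=(17,10) → add node 4 parent=3 cost=16
10. q=(31,43) nearest=4 d=33 new=(21,14) → add node 5 parent=4 cost=20
11. q=(27,44) nearest=5 d=30 new=(25,18) → add node 6 parent=5 cost=24
12. q=(25,22) nearest=6 d=4 new=(25,22) → add node 7 parent=6 cost=28
13. q=(4,18) nearest=1 d=12 new=(4,10) → blocked by [4,6]×[7,14], reject
14. q=(8,0) nearest=2 d=2 new=(8,0) → add node 8 parent=2 cost=10
15. q=(20,27) nearest=7 d=5 new=(21,26) → add node 9 parent=7 cost=32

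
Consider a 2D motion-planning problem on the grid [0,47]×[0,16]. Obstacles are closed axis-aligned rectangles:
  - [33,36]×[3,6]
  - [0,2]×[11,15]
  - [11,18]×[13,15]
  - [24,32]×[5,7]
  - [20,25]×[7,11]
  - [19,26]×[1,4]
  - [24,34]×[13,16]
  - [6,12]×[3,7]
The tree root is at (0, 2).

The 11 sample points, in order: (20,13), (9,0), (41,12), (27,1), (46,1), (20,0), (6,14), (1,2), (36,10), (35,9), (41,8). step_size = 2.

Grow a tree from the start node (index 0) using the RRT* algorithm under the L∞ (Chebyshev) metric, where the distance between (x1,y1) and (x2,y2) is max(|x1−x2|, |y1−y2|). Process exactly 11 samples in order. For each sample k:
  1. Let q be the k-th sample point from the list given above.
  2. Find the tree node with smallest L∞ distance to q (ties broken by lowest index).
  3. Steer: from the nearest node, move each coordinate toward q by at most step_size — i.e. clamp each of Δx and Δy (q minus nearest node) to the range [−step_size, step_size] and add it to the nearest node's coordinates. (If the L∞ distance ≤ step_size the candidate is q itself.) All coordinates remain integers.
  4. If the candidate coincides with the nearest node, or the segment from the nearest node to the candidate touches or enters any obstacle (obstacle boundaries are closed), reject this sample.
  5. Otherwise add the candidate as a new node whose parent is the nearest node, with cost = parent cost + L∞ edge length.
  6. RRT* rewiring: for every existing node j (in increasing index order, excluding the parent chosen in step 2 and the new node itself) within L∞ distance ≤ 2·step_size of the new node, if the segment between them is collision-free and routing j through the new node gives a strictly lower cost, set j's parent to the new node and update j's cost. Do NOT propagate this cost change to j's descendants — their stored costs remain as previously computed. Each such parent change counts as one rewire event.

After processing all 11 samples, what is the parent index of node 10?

1. q=(20,13) nearest=0 d=20 new=(2,4) → add node 1 parent=0 cost=2
2. q=(9,0) nearest=1 d=7 new=(4,2) → add node 2 parent=1 cost=4
3. q=(41,12) nearest=2 d=37 new=(6,4) → blocked by [6,12]×[3,7], reject
4. q=(27,1) nearest=2 d=23 new=(6,1) → add node 3 parent=2 cost=6
5. q=(46,1) nearest=3 d=40 new=(8,1) → add node 4 parent=3 cost=8
6. q=(20,0) nearest=4 d=12 new=(10,0) → add node 5 parent=4 cost=10
7. q=(6,14) nearest=1 d=10 new=(4,6) → add node 6 parent=1 cost=4
8. q=(1,2) nearest=0 d=1 new=(1,2) → add node 7 parent=0 cost=1
9. q=(36,10) nearest=5 d=26 new=(12,2) → add node 8 parent=5 cost=12
10. q=(35,9) nearest=8 d=23 new=(14,4) → add node 9 parent=8 cost=14
11. q=(41,8) nearest=9 d=27 new=(16,6) → add node 10 parent=9 cost=16

Parent of node 10: 9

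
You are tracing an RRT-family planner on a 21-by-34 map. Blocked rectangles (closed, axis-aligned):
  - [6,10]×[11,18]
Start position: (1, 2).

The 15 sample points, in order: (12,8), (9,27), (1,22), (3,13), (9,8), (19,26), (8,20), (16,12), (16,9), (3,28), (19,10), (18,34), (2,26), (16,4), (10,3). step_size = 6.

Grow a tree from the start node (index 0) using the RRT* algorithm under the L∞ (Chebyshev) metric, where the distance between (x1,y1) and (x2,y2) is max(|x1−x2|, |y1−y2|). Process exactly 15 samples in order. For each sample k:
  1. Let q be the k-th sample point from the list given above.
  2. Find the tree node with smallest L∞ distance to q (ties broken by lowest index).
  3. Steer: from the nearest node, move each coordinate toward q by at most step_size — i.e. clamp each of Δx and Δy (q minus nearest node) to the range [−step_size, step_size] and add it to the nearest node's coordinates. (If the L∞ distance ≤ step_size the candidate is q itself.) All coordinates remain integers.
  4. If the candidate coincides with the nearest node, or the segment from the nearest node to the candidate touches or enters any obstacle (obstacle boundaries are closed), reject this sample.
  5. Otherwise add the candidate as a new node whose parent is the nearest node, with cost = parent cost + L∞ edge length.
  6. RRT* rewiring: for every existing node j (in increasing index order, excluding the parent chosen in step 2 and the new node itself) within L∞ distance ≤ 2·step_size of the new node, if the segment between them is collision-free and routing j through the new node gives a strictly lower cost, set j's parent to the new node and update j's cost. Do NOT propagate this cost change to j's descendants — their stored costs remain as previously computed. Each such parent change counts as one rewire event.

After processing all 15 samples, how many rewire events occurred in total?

1. q=(12,8) nearest=0 d=11 new=(7,8) → add node 1 parent=0 cost=6
2. q=(9,27) nearest=1 d=19 new=(9,14) → blocked by [6,10]×[11,18], reject
3. q=(1,22) nearest=1 d=14 new=(1,14) → add node 2 parent=1 cost=12
4. q=(3,13) nearest=2 d=2 new=(3,13) → add node 3 parent=2 cost=14
5. q=(9,8) nearest=1 d=2 new=(9,8) → add node 4 parent=1 cost=8
6. q=(19,26) nearest=3 d=16 new=(9,19) → blocked by [6,10]×[11,18], reject
7. q=(8,20) nearest=2 d=7 new=(7,20) → add node 5 parent=2 cost=18
8. q=(16,12) nearest=4 d=7 new=(15,12) → add node 6 parent=4 cost=14
9. q=(16,9) nearest=6 d=3 new=(16,9) → add node 7 parent=6 cost=17
10. q=(3,28) nearest=5 d=8 new=(3,26) → add node 8 parent=5 cost=24
11. q=(19,10) nearest=7 d=3 new=(19,10) → add node 9 parent=7 cost=20
12. q=(18,34) nearest=5 d=14 new=(13,26) → add node 10 parent=5 cost=24
13. q=(2,26) nearest=8 d=1 new=(2,26) → add node 11 parent=8 cost=25
14. q=(16,4) nearest=7 d=5 new=(16,4) → add node 12 parent=7 cost=22
15. q=(10,3) nearest=1 d=5 new=(10,3) → add node 13 parent=1 cost=11; rewire 12→13 (17<22)

Rewire events: 1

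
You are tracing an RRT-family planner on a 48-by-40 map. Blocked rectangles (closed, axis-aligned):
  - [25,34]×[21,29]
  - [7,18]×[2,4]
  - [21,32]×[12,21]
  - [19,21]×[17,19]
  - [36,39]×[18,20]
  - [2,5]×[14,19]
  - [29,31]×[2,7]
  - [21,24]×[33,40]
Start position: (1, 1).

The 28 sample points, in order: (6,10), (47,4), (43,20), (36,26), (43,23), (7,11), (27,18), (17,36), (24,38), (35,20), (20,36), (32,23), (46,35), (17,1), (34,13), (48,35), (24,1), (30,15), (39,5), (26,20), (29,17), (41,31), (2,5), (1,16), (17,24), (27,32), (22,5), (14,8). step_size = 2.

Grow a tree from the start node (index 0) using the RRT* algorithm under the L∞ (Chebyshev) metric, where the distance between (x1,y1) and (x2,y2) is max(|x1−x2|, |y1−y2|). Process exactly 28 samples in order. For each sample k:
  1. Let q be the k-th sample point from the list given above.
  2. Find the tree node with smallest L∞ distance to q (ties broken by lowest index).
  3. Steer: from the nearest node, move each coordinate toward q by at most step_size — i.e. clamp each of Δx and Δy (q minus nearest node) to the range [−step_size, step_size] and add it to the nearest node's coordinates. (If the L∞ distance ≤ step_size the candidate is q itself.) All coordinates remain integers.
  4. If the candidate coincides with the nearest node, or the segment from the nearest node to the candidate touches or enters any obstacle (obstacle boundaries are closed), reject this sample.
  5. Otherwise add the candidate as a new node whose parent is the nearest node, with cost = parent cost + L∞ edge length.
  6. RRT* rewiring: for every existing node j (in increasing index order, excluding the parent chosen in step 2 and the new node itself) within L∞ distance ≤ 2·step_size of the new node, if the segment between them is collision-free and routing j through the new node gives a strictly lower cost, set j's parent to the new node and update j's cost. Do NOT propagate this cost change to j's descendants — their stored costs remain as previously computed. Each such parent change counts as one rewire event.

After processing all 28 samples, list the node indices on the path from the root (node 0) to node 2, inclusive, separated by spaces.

1. q=(6,10) nearest=0 d=9 new=(3,3) → add node 1 parent=0 cost=2
2. q=(47,4) nearest=1 d=44 new=(5,4) → add node 2 parent=1 cost=4
3. q=(43,20) nearest=2 d=38 new=(7,6) → add node 3 parent=2 cost=6
4. q=(36,26) nearest=3 d=29 new=(9,8) → add node 4 parent=3 cost=8
5. q=(43,23) nearest=4 d=34 new=(11,10) → add node 5 parent=4 cost=10
6. q=(7,11) nearest=4 d=3 new=(7,10) → add node 6 parent=4 cost=10
7. q=(27,18) nearest=5 d=16 new=(13,12) → add node 7 parent=5 cost=12
8. q=(17,36) nearest=7 d=24 new=(15,14) → add node 8 parent=7 cost=14
9. q=(24,38) nearest=8 d=24 new=(17,16) → add node 9 parent=8 cost=16
10. q=(35,20) nearest=9 d=18 new=(19,18) → blocked by [19,21]×[17,19], reject
11. q=(20,36) nearest=9 d=20 new=(19,18) → blocked by [19,21]×[17,19], reject
12. q=(32,23) nearest=9 d=15 new=(19,18) → blocked by [19,21]×[17,19], reject
13. q=(46,35) nearest=9 d=29 new=(19,18) → blocked by [19,21]×[17,19], reject
14. q=(17,1) nearest=4 d=8 new=(11,6) → add node 10 parent=4 cost=10
15. q=(34,13) nearest=9 d=17 new=(19,14) → add node 11 parent=9 cost=18
16. q=(48,35) nearest=11 d=29 new=(21,16) → blocked by [21,32]×[12,21], reject
17. q=(24,1) nearest=7 d=11 new=(15,10) → add node 12 parent=7 cost=14
18. q=(30,15) nearest=11 d=11 new=(21,15) → blocked by [21,32]×[12,21], reject
19. q=(39,5) nearest=11 d=20 new=(21,12) → blocked by [21,32]×[12,21], reject
20. q=(26,20) nearest=11 d=7 new=(21,16) → blocked by [21,32]×[12,21], reject
21. q=(29,17) nearest=11 d=10 new=(21,16) → blocked by [21,32]×[12,21], reject
22. q=(41,31) nearest=11 d=22 new=(21,16) → blocked by [21,32]×[12,21], reject
23. q=(2,5) nearest=1 d=2 new=(2,5) → add node 13 parent=1 cost=4
24. q=(1,16) nearest=6 d=6 new=(5,12) → add node 14 parent=6 cost=12
25. q=(17,24) nearest=9 d=8 new=(17,18) → add node 15 parent=9 cost=18
26. q=(27,32) nearest=15 d=14 new=(19,20) → add node 16 parent=15 cost=20
27. q=(22,5) nearest=12 d=7 new=(17,8) → add node 17 parent=12 cost=16
28. q=(14,8) nearest=12 d=2 new=(14,8) → add node 18 parent=12 cost=16

Path: 0 1 2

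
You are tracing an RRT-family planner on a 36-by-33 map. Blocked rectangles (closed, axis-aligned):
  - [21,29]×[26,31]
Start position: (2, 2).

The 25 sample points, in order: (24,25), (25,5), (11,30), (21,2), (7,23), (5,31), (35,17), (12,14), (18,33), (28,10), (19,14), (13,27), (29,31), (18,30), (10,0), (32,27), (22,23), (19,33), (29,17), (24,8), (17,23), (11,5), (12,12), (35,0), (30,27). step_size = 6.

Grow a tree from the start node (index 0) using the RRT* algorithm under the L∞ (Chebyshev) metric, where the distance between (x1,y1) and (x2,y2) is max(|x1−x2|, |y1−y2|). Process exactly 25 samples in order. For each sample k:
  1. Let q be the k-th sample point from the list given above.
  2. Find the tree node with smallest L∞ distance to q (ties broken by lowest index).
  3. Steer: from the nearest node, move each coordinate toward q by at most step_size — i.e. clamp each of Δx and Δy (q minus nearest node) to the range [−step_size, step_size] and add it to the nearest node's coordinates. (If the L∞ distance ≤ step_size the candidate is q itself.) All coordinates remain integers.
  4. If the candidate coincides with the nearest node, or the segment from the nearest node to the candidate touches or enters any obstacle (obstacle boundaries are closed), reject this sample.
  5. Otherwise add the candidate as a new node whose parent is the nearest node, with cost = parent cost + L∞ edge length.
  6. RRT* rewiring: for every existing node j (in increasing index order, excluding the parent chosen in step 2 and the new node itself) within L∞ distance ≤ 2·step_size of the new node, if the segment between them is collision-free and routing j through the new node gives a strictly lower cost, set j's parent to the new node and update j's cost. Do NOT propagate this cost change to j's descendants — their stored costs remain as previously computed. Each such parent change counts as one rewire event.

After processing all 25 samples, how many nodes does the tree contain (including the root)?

Node count: 26

1. q=(24,25) nearest=0 d=23 new=(8,8) → add node 1 parent=0 cost=6
2. q=(25,5) nearest=1 d=17 new=(14,5) → add node 2 parent=1 cost=12
3. q=(11,30) nearest=1 d=22 new=(11,14) → add node 3 parent=1 cost=12
4. q=(21,2) nearest=2 d=7 new=(20,2) → add node 4 parent=2 cost=18
5. q=(7,23) nearest=3 d=9 new=(7,20) → add node 5 parent=3 cost=18
6. q=(5,31) nearest=5 d=11 new=(5,26) → add node 6 parent=5 cost=24
7. q=(35,17) nearest=4 d=15 new=(26,8) → add node 7 parent=4 cost=24
8. q=(12,14) nearest=3 d=1 new=(12,14) → add node 8 parent=3 cost=13
9. q=(18,33) nearest=5 d=13 new=(13,26) → add node 9 parent=5 cost=24
10. q=(28,10) nearest=7 d=2 new=(28,10) → add node 10 parent=7 cost=26
11. q=(19,14) nearest=7 d=7 new=(20,14) → add node 11 parent=7 cost=30
12. q=(13,27) nearest=9 d=1 new=(13,27) → add node 12 parent=9 cost=25
13. q=(29,31) nearest=9 d=16 new=(19,31) → add node 13 parent=9 cost=30
14. q=(18,30) nearest=13 d=1 new=(18,30) → add node 14 parent=13 cost=31
15. q=(10,0) nearest=2 d=5 new=(10,0) → add node 15 parent=2 cost=17
16. q=(32,27) nearest=11 d=13 new=(26,20) → add node 16 parent=11 cost=36
17. q=(22,23) nearest=16 d=4 new=(22,23) → add node 17 parent=16 cost=40
18. q=(19,33) nearest=13 d=2 new=(19,33) → add node 18 parent=13 cost=32
19. q=(29,17) nearest=16 d=3 new=(29,17) → add node 19 parent=16 cost=39
20. q=(24,8) nearest=7 d=2 new=(24,8) → add node 20 parent=7 cost=26; rewire 19→20 (35<39)
21. q=(17,23) nearest=9 d=4 new=(17,23) → add node 21 parent=9 cost=28; rewire 17→21 (33<40)
22. q=(11,5) nearest=1 d=3 new=(11,5) → add node 22 parent=1 cost=9; rewire 11→22 (18<30); rewire 15→22 (14<17)
23. q=(12,12) nearest=3 d=2 new=(12,12) → add node 23 parent=3 cost=14; rewire 17→23 (25<33); rewire 21→23 (25<28)
24. q=(35,0) nearest=7 d=9 new=(32,2) → add node 24 parent=7 cost=30
25. q=(30,27) nearest=16 d=7 new=(30,26) → add node 25 parent=16 cost=42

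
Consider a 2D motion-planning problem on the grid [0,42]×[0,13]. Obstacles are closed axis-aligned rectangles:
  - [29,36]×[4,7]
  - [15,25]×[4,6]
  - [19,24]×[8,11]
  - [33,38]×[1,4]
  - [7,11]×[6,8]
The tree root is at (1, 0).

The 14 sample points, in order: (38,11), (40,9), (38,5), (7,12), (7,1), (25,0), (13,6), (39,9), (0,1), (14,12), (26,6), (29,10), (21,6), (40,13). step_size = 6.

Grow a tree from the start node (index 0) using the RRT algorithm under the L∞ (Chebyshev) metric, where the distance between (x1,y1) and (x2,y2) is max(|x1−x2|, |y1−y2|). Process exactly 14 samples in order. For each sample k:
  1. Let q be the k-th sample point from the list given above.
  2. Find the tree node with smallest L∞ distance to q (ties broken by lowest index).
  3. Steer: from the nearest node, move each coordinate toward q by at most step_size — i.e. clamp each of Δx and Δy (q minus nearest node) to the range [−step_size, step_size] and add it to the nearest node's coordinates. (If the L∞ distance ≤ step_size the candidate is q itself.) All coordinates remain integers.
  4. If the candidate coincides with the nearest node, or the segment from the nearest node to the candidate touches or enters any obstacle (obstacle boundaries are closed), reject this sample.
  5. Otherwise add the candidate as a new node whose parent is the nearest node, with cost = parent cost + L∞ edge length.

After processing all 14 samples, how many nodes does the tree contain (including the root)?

Node count: 8

1. q=(38,11) nearest=0 d=37 new=(7,6) → blocked by [7,11]×[6,8], reject
2. q=(40,9) nearest=0 d=39 new=(7,6) → blocked by [7,11]×[6,8], reject
3. q=(38,5) nearest=0 d=37 new=(7,5) → add node 1 parent=0 cost=6
4. q=(7,12) nearest=1 d=7 new=(7,11) → blocked by [7,11]×[6,8], reject
5. q=(7,1) nearest=1 d=4 new=(7,1) → add node 2 parent=1 cost=10
6. q=(25,0) nearest=1 d=18 new=(13,0) → add node 3 parent=1 cost=12
7. q=(13,6) nearest=1 d=6 new=(13,6) → add node 4 parent=1 cost=12
8. q=(39,9) nearest=3 d=26 new=(19,6) → blocked by [15,25]×[4,6], reject
9. q=(0,1) nearest=0 d=1 new=(0,1) → add node 5 parent=0 cost=1
10. q=(14,12) nearest=4 d=6 new=(14,12) → add node 6 parent=4 cost=18
11. q=(26,6) nearest=6 d=12 new=(20,6) → blocked by [15,25]×[4,6], reject
12. q=(29,10) nearest=6 d=15 new=(20,10) → blocked by [19,24]×[8,11], reject
13. q=(21,6) nearest=6 d=7 new=(20,6) → blocked by [15,25]×[4,6], reject
14. q=(40,13) nearest=6 d=26 new=(20,13) → add node 7 parent=6 cost=24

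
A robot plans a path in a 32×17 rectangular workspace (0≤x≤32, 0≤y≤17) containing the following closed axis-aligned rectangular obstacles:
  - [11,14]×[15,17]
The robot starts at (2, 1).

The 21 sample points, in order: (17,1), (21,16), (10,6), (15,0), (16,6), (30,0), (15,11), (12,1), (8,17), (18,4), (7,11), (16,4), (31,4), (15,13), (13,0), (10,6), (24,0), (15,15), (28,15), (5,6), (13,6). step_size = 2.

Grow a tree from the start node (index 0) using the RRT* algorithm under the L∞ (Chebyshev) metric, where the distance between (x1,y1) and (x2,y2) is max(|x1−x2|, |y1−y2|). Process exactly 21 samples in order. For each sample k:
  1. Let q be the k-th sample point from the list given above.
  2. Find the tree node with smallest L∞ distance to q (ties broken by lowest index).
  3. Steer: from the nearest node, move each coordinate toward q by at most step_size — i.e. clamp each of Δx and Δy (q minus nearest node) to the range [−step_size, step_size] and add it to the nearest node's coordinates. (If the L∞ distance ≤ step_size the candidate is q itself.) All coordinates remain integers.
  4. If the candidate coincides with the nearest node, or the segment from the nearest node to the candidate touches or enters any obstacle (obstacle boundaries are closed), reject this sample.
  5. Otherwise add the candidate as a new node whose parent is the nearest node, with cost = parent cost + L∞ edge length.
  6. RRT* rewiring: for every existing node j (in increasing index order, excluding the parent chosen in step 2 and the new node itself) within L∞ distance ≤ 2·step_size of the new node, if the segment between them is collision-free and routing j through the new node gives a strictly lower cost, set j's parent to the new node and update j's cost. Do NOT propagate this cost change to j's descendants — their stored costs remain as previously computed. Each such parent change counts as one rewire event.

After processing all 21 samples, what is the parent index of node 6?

Parent of node 6: 5

1. q=(17,1) nearest=0 d=15 new=(4,1) → add node 1 parent=0 cost=2
2. q=(21,16) nearest=1 d=17 new=(6,3) → add node 2 parent=1 cost=4
3. q=(10,6) nearest=2 d=4 new=(8,5) → add node 3 parent=2 cost=6
4. q=(15,0) nearest=3 d=7 new=(10,3) → add node 4 parent=3 cost=8
5. q=(16,6) nearest=4 d=6 new=(12,5) → add node 5 parent=4 cost=10
6. q=(30,0) nearest=5 d=18 new=(14,3) → add node 6 parent=5 cost=12
7. q=(15,11) nearest=5 d=6 new=(14,7) → add node 7 parent=5 cost=12
8. q=(12,1) nearest=4 d=2 new=(12,1) → add node 8 parent=4 cost=10
9. q=(8,17) nearest=7 d=10 new=(12,9) → add node 9 parent=7 cost=14
10. q=(18,4) nearest=6 d=4 new=(16,4) → add node 10 parent=6 cost=14
11. q=(7,11) nearest=9 d=5 new=(10,11) → add node 11 parent=9 cost=16
12. q=(16,4) nearest=10 d=0 → coincident, reject
13. q=(31,4) nearest=10 d=15 new=(18,4) → add node 12 parent=10 cost=16
14. q=(15,13) nearest=9 d=4 new=(14,11) → add node 13 parent=9 cost=16
15. q=(13,0) nearest=8 d=1 new=(13,0) → add node 14 parent=8 cost=11
16. q=(10,6) nearest=3 d=2 new=(10,6) → add node 15 parent=3 cost=8; rewire 9→15 (11<14)
17. q=(24,0) nearest=12 d=6 new=(20,2) → add node 16 parent=12 cost=18
18. q=(15,15) nearest=13 d=4 new=(15,13) → add node 17 parent=13 cost=18
19. q=(28,15) nearest=12 d=11 new=(20,6) → add node 18 parent=12 cost=18
20. q=(5,6) nearest=2 d=3 new=(5,5) → add node 19 parent=2 cost=6
21. q=(13,6) nearest=5 d=1 new=(13,6) → add node 20 parent=5 cost=11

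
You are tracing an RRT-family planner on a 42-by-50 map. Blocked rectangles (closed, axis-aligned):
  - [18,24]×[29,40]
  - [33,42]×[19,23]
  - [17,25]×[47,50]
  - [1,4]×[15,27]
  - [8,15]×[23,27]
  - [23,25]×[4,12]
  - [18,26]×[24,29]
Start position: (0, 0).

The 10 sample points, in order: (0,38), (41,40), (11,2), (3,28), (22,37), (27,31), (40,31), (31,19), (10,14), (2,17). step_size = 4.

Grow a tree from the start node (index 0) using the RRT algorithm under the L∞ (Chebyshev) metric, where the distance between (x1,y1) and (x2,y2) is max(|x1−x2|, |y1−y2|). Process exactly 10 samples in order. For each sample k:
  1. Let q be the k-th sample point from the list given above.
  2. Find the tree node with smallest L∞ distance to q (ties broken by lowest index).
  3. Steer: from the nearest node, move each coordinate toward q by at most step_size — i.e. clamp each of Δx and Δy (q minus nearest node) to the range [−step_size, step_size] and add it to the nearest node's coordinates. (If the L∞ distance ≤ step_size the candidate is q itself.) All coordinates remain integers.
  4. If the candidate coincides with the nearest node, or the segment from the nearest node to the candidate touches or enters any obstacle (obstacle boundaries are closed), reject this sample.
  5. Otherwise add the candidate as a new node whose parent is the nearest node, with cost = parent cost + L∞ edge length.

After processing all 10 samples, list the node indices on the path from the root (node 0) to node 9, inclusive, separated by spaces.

Path: 0 1 4 5 6 9

1. q=(0,38) nearest=0 d=38 new=(0,4) → add node 1 parent=0 cost=4
2. q=(41,40) nearest=0 d=41 new=(4,4) → add node 2 parent=0 cost=4
3. q=(11,2) nearest=2 d=7 new=(8,2) → add node 3 parent=2 cost=8
4. q=(3,28) nearest=1 d=24 new=(3,8) → add node 4 parent=1 cost=8
5. q=(22,37) nearest=4 d=29 new=(7,12) → add node 5 parent=4 cost=12
6. q=(27,31) nearest=5 d=20 new=(11,16) → add node 6 parent=5 cost=16
7. q=(40,31) nearest=6 d=29 new=(15,20) → add node 7 parent=6 cost=20
8. q=(31,19) nearest=7 d=16 new=(19,19) → add node 8 parent=7 cost=24
9. q=(10,14) nearest=6 d=2 new=(10,14) → add node 9 parent=6 cost=18
10. q=(2,17) nearest=5 d=5 new=(3,16) → blocked by [1,4]×[15,27], reject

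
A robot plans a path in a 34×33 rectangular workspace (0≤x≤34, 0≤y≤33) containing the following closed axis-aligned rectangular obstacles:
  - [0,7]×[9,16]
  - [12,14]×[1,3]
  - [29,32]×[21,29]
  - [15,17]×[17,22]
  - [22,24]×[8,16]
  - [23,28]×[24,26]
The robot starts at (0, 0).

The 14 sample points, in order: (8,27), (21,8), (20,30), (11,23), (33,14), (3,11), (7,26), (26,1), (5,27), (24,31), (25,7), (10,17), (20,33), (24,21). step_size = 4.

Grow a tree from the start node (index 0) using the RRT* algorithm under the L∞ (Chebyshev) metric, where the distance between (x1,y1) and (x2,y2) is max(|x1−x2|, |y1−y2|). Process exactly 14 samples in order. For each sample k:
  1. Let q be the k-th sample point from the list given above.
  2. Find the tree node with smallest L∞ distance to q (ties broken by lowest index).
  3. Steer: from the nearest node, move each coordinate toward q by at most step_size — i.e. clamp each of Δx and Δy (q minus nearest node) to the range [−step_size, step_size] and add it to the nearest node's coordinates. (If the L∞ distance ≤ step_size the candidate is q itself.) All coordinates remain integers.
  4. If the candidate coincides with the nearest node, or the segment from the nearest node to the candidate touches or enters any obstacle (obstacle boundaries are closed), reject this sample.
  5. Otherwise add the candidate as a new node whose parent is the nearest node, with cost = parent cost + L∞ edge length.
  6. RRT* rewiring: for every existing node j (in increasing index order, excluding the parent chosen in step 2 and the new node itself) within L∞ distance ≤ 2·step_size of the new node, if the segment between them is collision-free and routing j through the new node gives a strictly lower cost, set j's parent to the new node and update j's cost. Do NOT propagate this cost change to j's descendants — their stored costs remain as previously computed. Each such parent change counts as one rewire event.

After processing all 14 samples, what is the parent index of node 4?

1. q=(8,27) nearest=0 d=27 new=(4,4) → add node 1 parent=0 cost=4
2. q=(21,8) nearest=1 d=17 new=(8,8) → add node 2 parent=1 cost=8
3. q=(20,30) nearest=2 d=22 new=(12,12) → add node 3 parent=2 cost=12
4. q=(11,23) nearest=3 d=11 new=(11,16) → add node 4 parent=3 cost=16
5. q=(33,14) nearest=3 d=21 new=(16,14) → add node 5 parent=3 cost=16
6. q=(3,11) nearest=2 d=5 new=(4,11) → blocked by [0,7]×[9,16], reject
7. q=(7,26) nearest=4 d=10 new=(7,20) → add node 6 parent=4 cost=20
8. q=(26,1) nearest=5 d=13 new=(20,10) → add node 7 parent=5 cost=20
9. q=(5,27) nearest=6 d=7 new=(5,24) → add node 8 parent=6 cost=24
10. q=(24,31) nearest=4 d=15 new=(15,20) → blocked by [15,17]×[17,22], reject
11. q=(25,7) nearest=7 d=5 new=(24,7) → blocked by [22,24]×[8,16], reject
12. q=(10,17) nearest=4 d=1 new=(10,17) → add node 9 parent=4 cost=17
13. q=(20,33) nearest=6 d=13 new=(11,24) → add node 10 parent=6 cost=24
14. q=(24,21) nearest=5 d=8 new=(20,18) → add node 11 parent=5 cost=20

Parent of node 4: 3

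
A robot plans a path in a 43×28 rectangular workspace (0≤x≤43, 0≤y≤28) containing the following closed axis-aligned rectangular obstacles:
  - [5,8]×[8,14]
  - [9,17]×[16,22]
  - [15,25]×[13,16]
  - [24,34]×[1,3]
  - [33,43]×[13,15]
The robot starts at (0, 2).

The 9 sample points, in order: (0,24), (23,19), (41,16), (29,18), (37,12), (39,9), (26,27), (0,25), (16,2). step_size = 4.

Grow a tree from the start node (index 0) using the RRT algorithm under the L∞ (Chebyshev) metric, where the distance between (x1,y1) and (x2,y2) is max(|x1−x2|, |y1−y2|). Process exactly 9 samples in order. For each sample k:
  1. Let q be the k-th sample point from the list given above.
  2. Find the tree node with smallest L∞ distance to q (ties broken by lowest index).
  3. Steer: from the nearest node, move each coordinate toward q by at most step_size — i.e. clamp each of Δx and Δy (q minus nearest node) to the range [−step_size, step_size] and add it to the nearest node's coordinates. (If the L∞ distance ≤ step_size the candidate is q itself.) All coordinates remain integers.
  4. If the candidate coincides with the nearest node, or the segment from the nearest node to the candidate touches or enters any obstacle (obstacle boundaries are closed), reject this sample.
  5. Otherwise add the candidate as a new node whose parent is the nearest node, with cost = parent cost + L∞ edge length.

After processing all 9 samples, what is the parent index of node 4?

1. q=(0,24) nearest=0 d=22 new=(0,6) → add node 1 parent=0 cost=4
2. q=(23,19) nearest=0 d=23 new=(4,6) → add node 2 parent=0 cost=4
3. q=(41,16) nearest=2 d=37 new=(8,10) → blocked by [5,8]×[8,14], reject
4. q=(29,18) nearest=2 d=25 new=(8,10) → blocked by [5,8]×[8,14], reject
5. q=(37,12) nearest=2 d=33 new=(8,10) → blocked by [5,8]×[8,14], reject
6. q=(39,9) nearest=2 d=35 new=(8,9) → blocked by [5,8]×[8,14], reject
7. q=(26,27) nearest=2 d=22 new=(8,10) → blocked by [5,8]×[8,14], reject
8. q=(0,25) nearest=1 d=19 new=(0,10) → add node 3 parent=1 cost=8
9. q=(16,2) nearest=2 d=12 new=(8,2) → add node 4 parent=2 cost=8

Parent of node 4: 2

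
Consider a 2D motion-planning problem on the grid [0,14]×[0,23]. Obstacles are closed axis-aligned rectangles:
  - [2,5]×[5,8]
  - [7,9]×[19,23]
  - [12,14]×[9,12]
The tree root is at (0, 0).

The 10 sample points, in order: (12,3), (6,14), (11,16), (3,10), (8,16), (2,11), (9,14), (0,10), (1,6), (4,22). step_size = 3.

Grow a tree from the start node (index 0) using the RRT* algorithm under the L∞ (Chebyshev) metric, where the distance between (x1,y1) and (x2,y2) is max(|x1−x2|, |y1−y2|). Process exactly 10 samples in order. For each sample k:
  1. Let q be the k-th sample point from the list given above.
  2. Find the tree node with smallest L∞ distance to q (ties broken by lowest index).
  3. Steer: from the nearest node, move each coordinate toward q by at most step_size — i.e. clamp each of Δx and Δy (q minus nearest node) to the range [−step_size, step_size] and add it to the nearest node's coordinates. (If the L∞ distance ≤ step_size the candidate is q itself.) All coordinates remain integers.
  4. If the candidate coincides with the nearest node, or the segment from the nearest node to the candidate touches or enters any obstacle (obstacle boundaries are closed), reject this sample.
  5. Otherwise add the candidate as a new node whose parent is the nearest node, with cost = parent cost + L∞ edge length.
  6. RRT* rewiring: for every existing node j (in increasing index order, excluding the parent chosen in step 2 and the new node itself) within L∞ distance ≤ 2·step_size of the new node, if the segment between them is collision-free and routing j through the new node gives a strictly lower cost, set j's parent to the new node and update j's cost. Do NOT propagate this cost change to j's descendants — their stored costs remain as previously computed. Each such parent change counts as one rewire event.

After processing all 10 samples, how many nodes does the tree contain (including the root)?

1. q=(12,3) nearest=0 d=12 new=(3,3) → add node 1 parent=0 cost=3
2. q=(6,14) nearest=1 d=11 new=(6,6) → blocked by [2,5]×[5,8], reject
3. q=(11,16) nearest=1 d=13 new=(6,6) → blocked by [2,5]×[5,8], reject
4. q=(3,10) nearest=1 d=7 new=(3,6) → blocked by [2,5]×[5,8], reject
5. q=(8,16) nearest=1 d=13 new=(6,6) → blocked by [2,5]×[5,8], reject
6. q=(2,11) nearest=1 d=8 new=(2,6) → blocked by [2,5]×[5,8], reject
7. q=(9,14) nearest=1 d=11 new=(6,6) → blocked by [2,5]×[5,8], reject
8. q=(0,10) nearest=1 d=7 new=(0,6) → add node 2 parent=1 cost=6
9. q=(1,6) nearest=2 d=1 new=(1,6) → add node 3 parent=2 cost=7
10. q=(4,22) nearest=2 d=16 new=(3,9) → blocked by [2,5]×[5,8], reject

Node count: 4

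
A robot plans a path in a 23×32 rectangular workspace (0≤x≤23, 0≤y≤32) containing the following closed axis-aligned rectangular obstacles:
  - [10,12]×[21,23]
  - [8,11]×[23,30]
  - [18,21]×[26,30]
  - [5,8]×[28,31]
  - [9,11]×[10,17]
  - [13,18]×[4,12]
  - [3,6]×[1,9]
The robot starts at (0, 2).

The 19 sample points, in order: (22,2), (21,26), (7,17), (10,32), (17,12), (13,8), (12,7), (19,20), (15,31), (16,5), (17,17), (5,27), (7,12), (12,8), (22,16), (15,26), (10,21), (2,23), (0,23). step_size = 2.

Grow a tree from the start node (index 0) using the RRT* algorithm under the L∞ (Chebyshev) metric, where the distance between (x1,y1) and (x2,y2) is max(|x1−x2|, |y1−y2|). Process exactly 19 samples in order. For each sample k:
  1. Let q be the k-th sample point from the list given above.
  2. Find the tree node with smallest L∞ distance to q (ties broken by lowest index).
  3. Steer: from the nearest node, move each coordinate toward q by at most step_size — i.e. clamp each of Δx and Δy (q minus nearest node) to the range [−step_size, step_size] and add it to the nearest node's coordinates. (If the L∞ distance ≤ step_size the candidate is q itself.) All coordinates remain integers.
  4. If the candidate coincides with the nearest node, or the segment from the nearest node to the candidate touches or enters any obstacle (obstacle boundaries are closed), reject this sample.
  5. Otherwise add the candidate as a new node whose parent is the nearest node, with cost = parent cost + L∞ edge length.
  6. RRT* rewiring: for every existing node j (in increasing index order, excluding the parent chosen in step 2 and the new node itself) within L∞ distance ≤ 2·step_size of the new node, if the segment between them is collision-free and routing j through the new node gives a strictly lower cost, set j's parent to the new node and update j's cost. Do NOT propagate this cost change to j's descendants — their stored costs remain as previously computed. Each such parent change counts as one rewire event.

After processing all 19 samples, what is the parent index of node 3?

1. q=(22,2) nearest=0 d=22 new=(2,2) → add node 1 parent=0 cost=2
2. q=(21,26) nearest=0 d=24 new=(2,4) → add node 2 parent=0 cost=2
3. q=(7,17) nearest=2 d=13 new=(4,6) → blocked by [3,6]×[1,9], reject
4. q=(10,32) nearest=2 d=28 new=(4,6) → blocked by [3,6]×[1,9], reject
5. q=(17,12) nearest=1 d=15 new=(4,4) → blocked by [3,6]×[1,9], reject
6. q=(13,8) nearest=1 d=11 new=(4,4) → blocked by [3,6]×[1,9], reject
7. q=(12,7) nearest=1 d=10 new=(4,4) → blocked by [3,6]×[1,9], reject
8. q=(19,20) nearest=2 d=17 new=(4,6) → blocked by [3,6]×[1,9], reject
9. q=(15,31) nearest=2 d=27 new=(4,6) → blocked by [3,6]×[1,9], reject
10. q=(16,5) nearest=1 d=14 new=(4,4) → blocked by [3,6]×[1,9], reject
11. q=(17,17) nearest=1 d=15 new=(4,4) → blocked by [3,6]×[1,9], reject
12. q=(5,27) nearest=2 d=23 new=(4,6) → blocked by [3,6]×[1,9], reject
13. q=(7,12) nearest=2 d=8 new=(4,6) → blocked by [3,6]×[1,9], reject
14. q=(12,8) nearest=1 d=10 new=(4,4) → blocked by [3,6]×[1,9], reject
15. q=(22,16) nearest=1 d=20 new=(4,4) → blocked by [3,6]×[1,9], reject
16. q=(15,26) nearest=2 d=22 new=(4,6) → blocked by [3,6]×[1,9], reject
17. q=(10,21) nearest=2 d=17 new=(4,6) → blocked by [3,6]×[1,9], reject
18. q=(2,23) nearest=2 d=19 new=(2,6) → add node 3 parent=2 cost=4
19. q=(0,23) nearest=3 d=17 new=(0,8) → add node 4 parent=3 cost=6

Parent of node 3: 2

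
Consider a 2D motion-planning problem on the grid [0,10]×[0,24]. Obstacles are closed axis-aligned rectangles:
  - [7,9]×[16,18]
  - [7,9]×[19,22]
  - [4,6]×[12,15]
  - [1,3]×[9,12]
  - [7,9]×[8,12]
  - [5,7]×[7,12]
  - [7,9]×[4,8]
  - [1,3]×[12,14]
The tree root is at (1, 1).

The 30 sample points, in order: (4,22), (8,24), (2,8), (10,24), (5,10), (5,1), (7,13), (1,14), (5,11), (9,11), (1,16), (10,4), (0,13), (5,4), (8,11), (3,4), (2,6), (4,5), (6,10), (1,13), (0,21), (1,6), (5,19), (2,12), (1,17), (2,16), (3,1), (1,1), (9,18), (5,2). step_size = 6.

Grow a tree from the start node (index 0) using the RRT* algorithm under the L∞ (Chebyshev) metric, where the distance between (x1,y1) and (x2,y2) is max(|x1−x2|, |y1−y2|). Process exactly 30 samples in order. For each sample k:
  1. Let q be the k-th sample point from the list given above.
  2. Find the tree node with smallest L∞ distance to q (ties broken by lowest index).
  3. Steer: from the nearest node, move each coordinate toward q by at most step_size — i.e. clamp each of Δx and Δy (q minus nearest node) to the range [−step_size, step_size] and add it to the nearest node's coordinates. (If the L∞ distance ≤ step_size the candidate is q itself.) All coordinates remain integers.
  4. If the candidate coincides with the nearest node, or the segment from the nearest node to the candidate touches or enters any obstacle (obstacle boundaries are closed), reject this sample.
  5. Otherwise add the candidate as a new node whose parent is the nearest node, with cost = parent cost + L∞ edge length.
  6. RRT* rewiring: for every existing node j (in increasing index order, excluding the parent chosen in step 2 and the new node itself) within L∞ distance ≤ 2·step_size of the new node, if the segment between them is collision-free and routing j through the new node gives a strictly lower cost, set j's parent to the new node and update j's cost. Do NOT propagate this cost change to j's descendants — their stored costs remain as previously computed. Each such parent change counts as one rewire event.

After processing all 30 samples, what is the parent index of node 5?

1. q=(4,22) nearest=0 d=21 new=(4,7) → add node 1 parent=0 cost=6
2. q=(8,24) nearest=1 d=17 new=(8,13) → blocked by [7,9]×[8,12], reject
3. q=(2,8) nearest=1 d=2 new=(2,8) → add node 2 parent=1 cost=8
4. q=(10,24) nearest=2 d=16 new=(8,14) → blocked by [4,6]×[12,15], reject
5. q=(5,10) nearest=1 d=3 new=(5,10) → blocked by [5,7]×[7,12], reject
6. q=(5,1) nearest=0 d=4 new=(5,1) → add node 3 parent=0 cost=4
7. q=(7,13) nearest=2 d=5 new=(7,13) → blocked by [4,6]×[12,15], reject
8. q=(1,14) nearest=2 d=6 new=(1,14) → blocked by [1,3]×[9,12], reject
9. q=(5,11) nearest=2 d=3 new=(5,11) → blocked by [1,3]×[9,12], reject
10. q=(9,11) nearest=1 d=5 new=(9,11) → blocked by [7,9]×[8,12], reject
11. q=(1,16) nearest=2 d=8 new=(1,14) → blocked by [1,3]×[9,12], reject
12. q=(10,4) nearest=3 d=5 new=(10,4) → add node 4 parent=3 cost=9
13. q=(0,13) nearest=2 d=5 new=(0,13) → blocked by [1,3]×[9,12], reject
14. q=(5,4) nearest=1 d=3 new=(5,4) → add node 5 parent=1 cost=9
15. q=(8,11) nearest=1 d=4 new=(8,11) → blocked by [7,9]×[8,12], reject
16. q=(3,4) nearest=5 d=2 new=(3,4) → add node 6 parent=5 cost=11
17. q=(2,6) nearest=1 d=2 new=(2,6) → add node 7 parent=1 cost=8; rewire 6→7 (10<11)
18. q=(4,5) nearest=5 d=1 new=(4,5) → add node 8 parent=5 cost=10
19. q=(6,10) nearest=1 d=3 new=(6,10) → blocked by [5,7]×[7,12], reject
20. q=(1,13) nearest=2 d=5 new=(1,13) → blocked by [1,3]×[9,12], reject
21. q=(0,21) nearest=2 d=13 new=(0,14) → blocked by [1,3]×[9,12], reject
22. q=(1,6) nearest=7 d=1 new=(1,6) → add node 9 parent=7 cost=9
23. q=(5,19) nearest=2 d=11 new=(5,14) → blocked by [4,6]×[12,15], reject
24. q=(2,12) nearest=2 d=4 new=(2,12) → blocked by [1,3]×[9,12], reject
25. q=(1,17) nearest=2 d=9 new=(1,14) → blocked by [1,3]×[9,12], reject
26. q=(2,16) nearest=2 d=8 new=(2,14) → blocked by [1,3]×[9,12], reject
27. q=(3,1) nearest=0 d=2 new=(3,1) → add node 10 parent=0 cost=2; rewire 5→10 (5<9); rewire 6→10 (5<10); rewire 7→10 (7<8); rewire 8→10 (6<10); rewire 9→10 (7<9)
28. q=(1,1) nearest=0 d=0 → coincident, reject
29. q=(9,18) nearest=2 d=10 new=(8,14) → blocked by [4,6]×[12,15], reject
30. q=(5,2) nearest=3 d=1 new=(5,2) → add node 11 parent=3 cost=5

Parent of node 5: 10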